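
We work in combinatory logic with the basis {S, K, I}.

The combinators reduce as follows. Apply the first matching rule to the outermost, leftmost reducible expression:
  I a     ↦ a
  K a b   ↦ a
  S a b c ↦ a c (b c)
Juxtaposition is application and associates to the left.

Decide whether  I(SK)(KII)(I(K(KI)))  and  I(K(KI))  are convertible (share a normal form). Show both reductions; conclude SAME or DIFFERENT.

Answer: SAME — A ⇓ K(KI), B ⇓ K(KI)

Reduction:
Term A:
  start: I(SK)(KII)(I(K(KI)))
  step 1: SK(KII)(I(K(KI)))
  step 2: K(I(K(KI)))(KII(I(K(KI))))
  step 3: I(K(KI))
  step 4: K(KI)

Term B:
  start: I(K(KI))
  step 1: K(KI)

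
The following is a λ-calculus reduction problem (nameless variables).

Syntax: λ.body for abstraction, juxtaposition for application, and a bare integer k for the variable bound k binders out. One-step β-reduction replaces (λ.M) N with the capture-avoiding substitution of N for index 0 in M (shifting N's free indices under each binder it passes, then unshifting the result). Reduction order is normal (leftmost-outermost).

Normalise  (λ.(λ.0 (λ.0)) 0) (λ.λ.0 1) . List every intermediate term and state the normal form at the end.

  start: (λ.(λ.0 (λ.0)) 0) (λ.λ.0 1)
  →1  (λ.0 (λ.0)) (λ.λ.0 1)
  →2  (λ.λ.0 1) (λ.0)
  →3  λ.0 (λ.0)

Answer: normal form = λ.0 (λ.0)  (in 3 steps)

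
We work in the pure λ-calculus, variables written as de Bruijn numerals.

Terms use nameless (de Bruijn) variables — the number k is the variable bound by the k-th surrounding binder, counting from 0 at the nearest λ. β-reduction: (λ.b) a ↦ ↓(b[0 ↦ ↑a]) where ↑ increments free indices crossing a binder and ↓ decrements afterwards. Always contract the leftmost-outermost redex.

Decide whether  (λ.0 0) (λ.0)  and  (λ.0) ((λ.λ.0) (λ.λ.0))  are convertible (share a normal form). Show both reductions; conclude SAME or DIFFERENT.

Term A:
  start: (λ.0 0) (λ.0)
  →1  (λ.0) (λ.0)
  →2  λ.0

Term B:
  start: (λ.0) ((λ.λ.0) (λ.λ.0))
  →1  (λ.λ.0) (λ.λ.0)
  →2  λ.0

Answer: SAME — A ⇓ λ.0, B ⇓ λ.0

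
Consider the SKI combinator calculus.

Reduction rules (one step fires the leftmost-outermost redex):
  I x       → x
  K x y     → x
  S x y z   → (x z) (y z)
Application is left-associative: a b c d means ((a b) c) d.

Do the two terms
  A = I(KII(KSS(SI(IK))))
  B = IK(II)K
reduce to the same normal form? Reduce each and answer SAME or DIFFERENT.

Term A:
  start: I(KII(KSS(SI(IK))))
  step 1: KII(KSS(SI(IK)))
  step 2: I(KSS(SI(IK)))
  step 3: KSS(SI(IK))
  step 4: S(SI(IK))
  step 5: S(SIK)

Term B:
  start: IK(II)K
  step 1: K(II)K
  step 2: II
  step 3: I

Answer: DIFFERENT — A ⇓ S(SIK), B ⇓ I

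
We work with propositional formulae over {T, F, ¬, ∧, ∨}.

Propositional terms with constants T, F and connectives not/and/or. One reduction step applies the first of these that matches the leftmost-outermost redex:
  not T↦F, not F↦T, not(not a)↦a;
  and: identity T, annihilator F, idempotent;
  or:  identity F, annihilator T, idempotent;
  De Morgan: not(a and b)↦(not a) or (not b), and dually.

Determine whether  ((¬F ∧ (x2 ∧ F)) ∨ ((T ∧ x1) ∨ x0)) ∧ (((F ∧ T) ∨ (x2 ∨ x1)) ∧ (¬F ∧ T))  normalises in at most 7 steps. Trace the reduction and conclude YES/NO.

  start: ((¬F ∧ (x2 ∧ F)) ∨ ((T ∧ x1) ∨ x0)) ∧ (((F ∧ T) ∨ (x2 ∨ x1)) ∧ (¬F ∧ T))
  [1] ((T ∧ (x2 ∧ F)) ∨ ((T ∧ x1) ∨ x0)) ∧ (((F ∧ T) ∨ (x2 ∨ x1)) ∧ (¬F ∧ T))
  [2] ((x2 ∧ F) ∨ ((T ∧ x1) ∨ x0)) ∧ (((F ∧ T) ∨ (x2 ∨ x1)) ∧ (¬F ∧ T))
  [3] (F ∨ ((T ∧ x1) ∨ x0)) ∧ (((F ∧ T) ∨ (x2 ∨ x1)) ∧ (¬F ∧ T))
  [4] ((T ∧ x1) ∨ x0) ∧ (((F ∧ T) ∨ (x2 ∨ x1)) ∧ (¬F ∧ T))
  [5] (x1 ∨ x0) ∧ (((F ∧ T) ∨ (x2 ∨ x1)) ∧ (¬F ∧ T))
  [6] (x1 ∨ x0) ∧ ((F ∨ (x2 ∨ x1)) ∧ (¬F ∧ T))
  [7] (x1 ∨ x0) ∧ ((x2 ∨ x1) ∧ (¬F ∧ T))

Answer: NO — after 7 steps the term is (x1 ∨ x0) ∧ ((x2 ∨ x1) ∧ (¬F ∧ T)), not yet normal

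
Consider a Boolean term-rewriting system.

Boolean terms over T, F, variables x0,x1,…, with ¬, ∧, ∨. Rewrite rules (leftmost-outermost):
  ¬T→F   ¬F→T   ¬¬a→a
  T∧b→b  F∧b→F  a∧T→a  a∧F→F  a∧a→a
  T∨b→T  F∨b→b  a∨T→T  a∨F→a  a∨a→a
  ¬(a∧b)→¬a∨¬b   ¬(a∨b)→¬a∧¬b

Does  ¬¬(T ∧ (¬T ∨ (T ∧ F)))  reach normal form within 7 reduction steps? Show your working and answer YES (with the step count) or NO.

Answer: YES — reaches normal form F in 5 ≤ 7 steps

Working:
  start: ¬¬(T ∧ (¬T ∨ (T ∧ F)))
  step 1: T ∧ (¬T ∨ (T ∧ F))
  step 2: ¬T ∨ (T ∧ F)
  step 3: F ∨ (T ∧ F)
  step 4: T ∧ F
  step 5: F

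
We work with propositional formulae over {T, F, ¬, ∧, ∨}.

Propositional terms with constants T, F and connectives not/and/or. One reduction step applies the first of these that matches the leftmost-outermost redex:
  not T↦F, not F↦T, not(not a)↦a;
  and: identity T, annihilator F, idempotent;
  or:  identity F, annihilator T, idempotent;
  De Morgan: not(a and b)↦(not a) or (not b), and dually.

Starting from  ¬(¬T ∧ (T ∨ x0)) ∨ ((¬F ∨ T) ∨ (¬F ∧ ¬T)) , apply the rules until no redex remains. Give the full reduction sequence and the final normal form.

  start: ¬(¬T ∧ (T ∨ x0)) ∨ ((¬F ∨ T) ∨ (¬F ∧ ¬T))
  →1  (¬¬T ∨ ¬(T ∨ x0)) ∨ ((¬F ∨ T) ∨ (¬F ∧ ¬T))
  →2  (T ∨ ¬(T ∨ x0)) ∨ ((¬F ∨ T) ∨ (¬F ∧ ¬T))
  →3  T ∨ ((¬F ∨ T) ∨ (¬F ∧ ¬T))
  →4  T

Answer: normal form = T  (in 4 steps)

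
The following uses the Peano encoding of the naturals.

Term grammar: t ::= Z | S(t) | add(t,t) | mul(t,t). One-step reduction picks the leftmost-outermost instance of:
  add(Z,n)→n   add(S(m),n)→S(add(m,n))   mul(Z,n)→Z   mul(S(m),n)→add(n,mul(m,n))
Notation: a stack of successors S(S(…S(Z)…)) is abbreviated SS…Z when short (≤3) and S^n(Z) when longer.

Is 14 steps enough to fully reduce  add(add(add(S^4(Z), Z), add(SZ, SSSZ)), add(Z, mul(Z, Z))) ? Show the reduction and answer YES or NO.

  start: add(add(add(S^4(Z), Z), add(SZ, SSSZ)), add(Z, mul(Z, Z)))
  →1  add(add(S(add(SSSZ, Z)), add(SZ, SSSZ)), add(Z, mul(Z, Z)))
  →2  add(S(add(add(SSSZ, Z), add(SZ, SSSZ))), add(Z, mul(Z, Z)))
  →3  S(add(add(add(SSSZ, Z), add(SZ, SSSZ)), add(Z, mul(Z, Z))))
  →4  S(add(add(S(add(SSZ, Z)), add(SZ, SSSZ)), add(Z, mul(Z, Z))))
  →5  S(add(S(add(add(SSZ, Z), add(SZ, SSSZ))), add(Z, mul(Z, Z))))
  →6  S(S(add(add(add(SSZ, Z), add(SZ, SSSZ)), add(Z, mul(Z, Z)))))
  →7  S(S(add(add(S(add(SZ, Z)), add(SZ, SSSZ)), add(Z, mul(Z, Z)))))
  →8  S(S(add(S(add(add(SZ, Z), add(SZ, SSSZ))), add(Z, mul(Z, Z)))))
  →9  S(S(S(add(add(add(SZ, Z), add(SZ, SSSZ)), add(Z, mul(Z, Z))))))
  →10  S(S(S(add(add(S(add(Z, Z)), add(SZ, SSSZ)), add(Z, mul(Z, Z))))))
  →11  S(S(S(add(S(add(add(Z, Z), add(SZ, SSSZ))), add(Z, mul(Z, Z))))))
  →12  S(S(S(S(add(add(add(Z, Z), add(SZ, SSSZ)), add(Z, mul(Z, Z)))))))
  →13  S(S(S(S(add(add(Z, add(SZ, SSSZ)), add(Z, mul(Z, Z)))))))
  →14  S(S(S(S(add(add(SZ, SSSZ), add(Z, mul(Z, Z)))))))

Answer: NO — after 14 steps the term is S(S(S(S(add(add(SZ, SSSZ), add(Z, mul(Z, Z))))))), not yet normal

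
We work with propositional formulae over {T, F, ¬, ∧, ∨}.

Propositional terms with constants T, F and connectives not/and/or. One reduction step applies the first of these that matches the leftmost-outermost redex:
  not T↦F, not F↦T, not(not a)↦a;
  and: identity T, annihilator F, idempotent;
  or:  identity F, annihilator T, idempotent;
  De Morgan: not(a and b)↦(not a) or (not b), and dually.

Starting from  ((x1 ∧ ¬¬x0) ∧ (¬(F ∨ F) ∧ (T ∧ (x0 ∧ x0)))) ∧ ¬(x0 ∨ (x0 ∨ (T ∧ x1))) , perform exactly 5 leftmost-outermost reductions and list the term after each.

  start: ((x1 ∧ ¬¬x0) ∧ (¬(F ∨ F) ∧ (T ∧ (x0 ∧ x0)))) ∧ ¬(x0 ∨ (x0 ∨ (T ∧ x1)))
  →1  ((x1 ∧ x0) ∧ (¬(F ∨ F) ∧ (T ∧ (x0 ∧ x0)))) ∧ ¬(x0 ∨ (x0 ∨ (T ∧ x1)))
  →2  ((x1 ∧ x0) ∧ ((¬F ∧ ¬F) ∧ (T ∧ (x0 ∧ x0)))) ∧ ¬(x0 ∨ (x0 ∨ (T ∧ x1)))
  →3  ((x1 ∧ x0) ∧ (¬F ∧ (T ∧ (x0 ∧ x0)))) ∧ ¬(x0 ∨ (x0 ∨ (T ∧ x1)))
  →4  ((x1 ∧ x0) ∧ (T ∧ (T ∧ (x0 ∧ x0)))) ∧ ¬(x0 ∨ (x0 ∨ (T ∧ x1)))
  →5  ((x1 ∧ x0) ∧ (T ∧ (x0 ∧ x0))) ∧ ¬(x0 ∨ (x0 ∨ (T ∧ x1)))

Answer: after 5 steps: ((x1 ∧ x0) ∧ (T ∧ (x0 ∧ x0))) ∧ ¬(x0 ∨ (x0 ∨ (T ∧ x1)))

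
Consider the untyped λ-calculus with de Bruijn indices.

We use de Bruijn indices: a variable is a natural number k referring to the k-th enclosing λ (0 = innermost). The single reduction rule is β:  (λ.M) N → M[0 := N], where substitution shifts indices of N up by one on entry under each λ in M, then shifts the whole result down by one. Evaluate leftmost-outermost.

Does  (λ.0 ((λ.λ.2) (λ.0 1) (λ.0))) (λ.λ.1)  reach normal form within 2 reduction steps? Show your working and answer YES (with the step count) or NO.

  start: (λ.0 ((λ.λ.2) (λ.0 1) (λ.0))) (λ.λ.1)
  →1  (λ.λ.1) ((λ.λ.λ.λ.1) (λ.0 (λ.λ.1)) (λ.0))
  →2  λ.(λ.λ.λ.λ.1) (λ.0 (λ.λ.1)) (λ.0)

Answer: NO — after 2 steps the term is λ.(λ.λ.λ.λ.1) (λ.0 (λ.λ.1)) (λ.0), not yet normal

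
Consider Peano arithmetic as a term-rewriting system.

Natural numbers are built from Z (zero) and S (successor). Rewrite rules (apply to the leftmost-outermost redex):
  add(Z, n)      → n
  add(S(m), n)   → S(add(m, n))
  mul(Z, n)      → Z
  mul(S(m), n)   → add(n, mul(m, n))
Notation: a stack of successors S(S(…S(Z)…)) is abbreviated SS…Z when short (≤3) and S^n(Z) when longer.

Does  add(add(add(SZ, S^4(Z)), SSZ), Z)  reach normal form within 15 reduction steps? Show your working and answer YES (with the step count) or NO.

  start: add(add(add(SZ, S^4(Z)), SSZ), Z)
  →1  add(add(S(add(Z, S^4(Z))), SSZ), Z)
  →2  add(S(add(add(Z, S^4(Z)), SSZ)), Z)
  →3  S(add(add(add(Z, S^4(Z)), SSZ), Z))
  →4  S(add(add(S^4(Z), SSZ), Z))
  →5  S(add(S(add(SSSZ, SSZ)), Z))
  →6  S(S(add(add(SSSZ, SSZ), Z)))
  →7  S(S(add(S(add(SSZ, SSZ)), Z)))
  →8  S(S(S(add(add(SSZ, SSZ), Z))))
  →9  S(S(S(add(S(add(SZ, SSZ)), Z))))
  →10  S(S(S(S(add(add(SZ, SSZ), Z)))))
  →11  S(S(S(S(add(S(add(Z, SSZ)), Z)))))
  →12  S(S(S(S(S(add(add(Z, SSZ), Z))))))
  →13  S(S(S(S(S(add(SSZ, Z))))))
  →14  S(S(S(S(S(S(add(SZ, Z)))))))
  →15  S(S(S(S(S(S(S(add(Z, Z))))))))

Answer: NO — after 15 steps the term is S(S(S(S(S(S(S(add(Z, Z)))))))), not yet normal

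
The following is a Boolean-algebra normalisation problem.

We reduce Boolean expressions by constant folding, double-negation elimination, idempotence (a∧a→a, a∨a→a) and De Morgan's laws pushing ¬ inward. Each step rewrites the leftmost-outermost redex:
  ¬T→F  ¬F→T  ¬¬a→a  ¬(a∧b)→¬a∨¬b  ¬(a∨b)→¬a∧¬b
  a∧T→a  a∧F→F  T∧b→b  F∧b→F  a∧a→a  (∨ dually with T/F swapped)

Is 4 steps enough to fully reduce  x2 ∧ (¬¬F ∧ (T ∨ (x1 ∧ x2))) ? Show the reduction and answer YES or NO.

Answer: YES — reaches normal form F in 3 ≤ 4 steps

Derivation:
  start: x2 ∧ (¬¬F ∧ (T ∨ (x1 ∧ x2)))
  [1] x2 ∧ (F ∧ (T ∨ (x1 ∧ x2)))
  [2] x2 ∧ F
  [3] F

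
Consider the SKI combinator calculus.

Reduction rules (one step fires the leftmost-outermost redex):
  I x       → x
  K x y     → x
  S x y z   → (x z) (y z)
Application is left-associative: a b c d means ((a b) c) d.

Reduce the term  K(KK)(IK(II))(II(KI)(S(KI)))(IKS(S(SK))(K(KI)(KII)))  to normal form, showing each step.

  start: K(KK)(IK(II))(II(KI)(S(KI)))(IKS(S(SK))(K(KI)(KII)))
  [1] KK(II(KI)(S(KI)))(IKS(S(SK))(K(KI)(KII)))
  [2] K(IKS(S(SK))(K(KI)(KII)))
  [3] K(KS(S(SK))(K(KI)(KII)))
  [4] K(S(K(KI)(KII)))
  [5] K(S(KI))

Answer: normal form = K(S(KI))  (in 5 steps)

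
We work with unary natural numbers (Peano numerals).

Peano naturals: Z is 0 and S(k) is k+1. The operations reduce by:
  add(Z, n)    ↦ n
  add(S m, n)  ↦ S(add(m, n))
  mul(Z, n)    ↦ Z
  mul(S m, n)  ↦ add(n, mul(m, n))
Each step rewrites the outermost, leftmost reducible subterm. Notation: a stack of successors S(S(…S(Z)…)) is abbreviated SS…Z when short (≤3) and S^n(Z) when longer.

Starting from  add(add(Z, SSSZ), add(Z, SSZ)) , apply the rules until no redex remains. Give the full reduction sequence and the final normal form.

  start: add(add(Z, SSSZ), add(Z, SSZ))
  [1] add(SSSZ, add(Z, SSZ))
  [2] S(add(SSZ, add(Z, SSZ)))
  [3] S(S(add(SZ, add(Z, SSZ))))
  [4] S(S(S(add(Z, add(Z, SSZ)))))
  [5] S(S(S(add(Z, SSZ))))
  [6] S^5(Z)

Answer: normal form = S^5(Z)  (in 6 steps)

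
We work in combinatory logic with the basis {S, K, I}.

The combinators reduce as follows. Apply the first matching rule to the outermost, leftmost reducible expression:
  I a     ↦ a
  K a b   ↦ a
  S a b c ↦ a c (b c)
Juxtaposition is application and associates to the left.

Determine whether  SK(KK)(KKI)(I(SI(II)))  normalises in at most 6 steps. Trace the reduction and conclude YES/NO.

Answer: YES — reaches normal form K(SII) in 5 ≤ 6 steps

Working:
  start: SK(KK)(KKI)(I(SI(II)))
  [1] K(KKI)(KK(KKI))(I(SI(II)))
  [2] KKI(I(SI(II)))
  [3] K(I(SI(II)))
  [4] K(SI(II))
  [5] K(SII)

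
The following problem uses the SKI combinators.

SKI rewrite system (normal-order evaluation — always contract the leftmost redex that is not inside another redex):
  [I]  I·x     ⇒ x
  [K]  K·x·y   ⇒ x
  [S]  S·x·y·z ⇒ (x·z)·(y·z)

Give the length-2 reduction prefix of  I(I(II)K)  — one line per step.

  start: I(I(II)K)
  step 1: I(II)K
  step 2: IIK

Answer: after 2 steps: IIK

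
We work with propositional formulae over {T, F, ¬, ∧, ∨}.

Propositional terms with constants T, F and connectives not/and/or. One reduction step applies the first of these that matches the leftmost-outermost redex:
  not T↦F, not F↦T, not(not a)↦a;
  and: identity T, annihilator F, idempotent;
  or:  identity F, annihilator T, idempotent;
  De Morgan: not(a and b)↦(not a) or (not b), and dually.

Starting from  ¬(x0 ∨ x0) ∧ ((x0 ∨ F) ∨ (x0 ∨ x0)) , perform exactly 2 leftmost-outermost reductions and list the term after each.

Answer: after 2 steps: ¬x0 ∧ ((x0 ∨ F) ∨ (x0 ∨ x0))

Derivation:
  start: ¬(x0 ∨ x0) ∧ ((x0 ∨ F) ∨ (x0 ∨ x0))
  [1] (¬x0 ∧ ¬x0) ∧ ((x0 ∨ F) ∨ (x0 ∨ x0))
  [2] ¬x0 ∧ ((x0 ∨ F) ∨ (x0 ∨ x0))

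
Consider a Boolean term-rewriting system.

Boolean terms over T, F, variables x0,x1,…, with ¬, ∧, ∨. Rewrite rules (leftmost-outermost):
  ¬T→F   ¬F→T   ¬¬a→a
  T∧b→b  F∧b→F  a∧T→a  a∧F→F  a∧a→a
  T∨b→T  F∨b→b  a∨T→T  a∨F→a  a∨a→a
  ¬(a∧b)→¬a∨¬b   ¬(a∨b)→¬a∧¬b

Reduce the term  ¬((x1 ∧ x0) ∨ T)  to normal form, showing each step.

  start: ¬((x1 ∧ x0) ∨ T)
  step 1: ¬(x1 ∧ x0) ∧ ¬T
  step 2: (¬x1 ∨ ¬x0) ∧ ¬T
  step 3: (¬x1 ∨ ¬x0) ∧ F
  step 4: F

Answer: normal form = F  (in 4 steps)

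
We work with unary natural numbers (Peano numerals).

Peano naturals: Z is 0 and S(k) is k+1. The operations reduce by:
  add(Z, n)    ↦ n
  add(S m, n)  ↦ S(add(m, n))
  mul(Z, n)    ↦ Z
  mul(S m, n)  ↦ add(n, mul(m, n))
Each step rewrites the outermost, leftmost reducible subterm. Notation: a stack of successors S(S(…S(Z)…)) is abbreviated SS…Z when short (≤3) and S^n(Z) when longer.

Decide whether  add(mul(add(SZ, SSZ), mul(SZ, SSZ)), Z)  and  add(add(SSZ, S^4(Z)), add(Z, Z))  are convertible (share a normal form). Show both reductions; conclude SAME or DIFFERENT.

Answer: SAME — A ⇓ S^6(Z), B ⇓ S^6(Z)

Reduction:
Term A:
  start: add(mul(add(SZ, SSZ), mul(SZ, SSZ)), Z)
  step 1: add(mul(S(add(Z, SSZ)), mul(SZ, SSZ)), Z)
  step 2: add(add(mul(SZ, SSZ), mul(add(Z, SSZ), mul(SZ, SSZ))), Z)
  step 3: add(add(add(SSZ, mul(Z, SSZ)), mul(add(Z, SSZ), mul(SZ, SSZ))), Z)
  step 4: add(add(S(add(SZ, mul(Z, SSZ))), mul(add(Z, SSZ), mul(SZ, SSZ))), Z)
  step 5: add(S(add(add(SZ, mul(Z, SSZ)), mul(add(Z, SSZ), mul(SZ, SSZ)))), Z)
  step 6: S(add(add(add(SZ, mul(Z, SSZ)), mul(add(Z, SSZ), mul(SZ, SSZ))), Z))
  step 7: S(add(add(S(add(Z, mul(Z, SSZ))), mul(add(Z, SSZ), mul(SZ, SSZ))), Z))
  step 8: S(add(S(add(add(Z, mul(Z, SSZ)), mul(add(Z, SSZ), mul(SZ, SSZ)))), Z))
  step 9: S(S(add(add(add(Z, mul(Z, SSZ)), mul(add(Z, SSZ), mul(SZ, SSZ))), Z)))
  step 10: S(S(add(add(mul(Z, SSZ), mul(add(Z, SSZ), mul(SZ, SSZ))), Z)))
  step 11: S(S(add(add(Z, mul(add(Z, SSZ), mul(SZ, SSZ))), Z)))
  step 12: S(S(add(mul(add(Z, SSZ), mul(SZ, SSZ)), Z)))
  step 13: S(S(add(mul(SSZ, mul(SZ, SSZ)), Z)))
  step 14: S(S(add(add(mul(SZ, SSZ), mul(SZ, mul(SZ, SSZ))), Z)))
  step 15: S(S(add(add(add(SSZ, mul(Z, SSZ)), mul(SZ, mul(SZ, SSZ))), Z)))
  step 16: S(S(add(add(S(add(SZ, mul(Z, SSZ))), mul(SZ, mul(SZ, SSZ))), Z)))
  step 17: S(S(add(S(add(add(SZ, mul(Z, SSZ)), mul(SZ, mul(SZ, SSZ)))), Z)))
  step 18: S(S(S(add(add(add(SZ, mul(Z, SSZ)), mul(SZ, mul(SZ, SSZ))), Z))))
  step 19: S(S(S(add(add(S(add(Z, mul(Z, SSZ))), mul(SZ, mul(SZ, SSZ))), Z))))
  step 20: S(S(S(add(S(add(add(Z, mul(Z, SSZ)), mul(SZ, mul(SZ, SSZ)))), Z))))
  step 21: S(S(S(S(add(add(add(Z, mul(Z, SSZ)), mul(SZ, mul(SZ, SSZ))), Z)))))
  step 22: S(S(S(S(add(add(mul(Z, SSZ), mul(SZ, mul(SZ, SSZ))), Z)))))
  step 23: S(S(S(S(add(add(Z, mul(SZ, mul(SZ, SSZ))), Z)))))
  step 24: S(S(S(S(add(mul(SZ, mul(SZ, SSZ)), Z)))))
  step 25: S(S(S(S(add(add(mul(SZ, SSZ), mul(Z, mul(SZ, SSZ))), Z)))))
  step 26: S(S(S(S(add(add(add(SSZ, mul(Z, SSZ)), mul(Z, mul(SZ, SSZ))), Z)))))
  step 27: S(S(S(S(add(add(S(add(SZ, mul(Z, SSZ))), mul(Z, mul(SZ, SSZ))), Z)))))
  step 28: S(S(S(S(add(S(add(add(SZ, mul(Z, SSZ)), mul(Z, mul(SZ, SSZ)))), Z)))))
  step 29: S(S(S(S(S(add(add(add(SZ, mul(Z, SSZ)), mul(Z, mul(SZ, SSZ))), Z))))))
  step 30: S(S(S(S(S(add(add(S(add(Z, mul(Z, SSZ))), mul(Z, mul(SZ, SSZ))), Z))))))
  step 31: S(S(S(S(S(add(S(add(add(Z, mul(Z, SSZ)), mul(Z, mul(SZ, SSZ)))), Z))))))
  step 32: S(S(S(S(S(S(add(add(add(Z, mul(Z, SSZ)), mul(Z, mul(SZ, SSZ))), Z)))))))
  step 33: S(S(S(S(S(S(add(add(mul(Z, SSZ), mul(Z, mul(SZ, SSZ))), Z)))))))
  step 34: S(S(S(S(S(S(add(add(Z, mul(Z, mul(SZ, SSZ))), Z)))))))
  step 35: S(S(S(S(S(S(add(mul(Z, mul(SZ, SSZ)), Z)))))))
  step 36: S(S(S(S(S(S(add(Z, Z)))))))
  step 37: S^6(Z)

Term B:
  start: add(add(SSZ, S^4(Z)), add(Z, Z))
  step 1: add(S(add(SZ, S^4(Z))), add(Z, Z))
  step 2: S(add(add(SZ, S^4(Z)), add(Z, Z)))
  step 3: S(add(S(add(Z, S^4(Z))), add(Z, Z)))
  step 4: S(S(add(add(Z, S^4(Z)), add(Z, Z))))
  step 5: S(S(add(S^4(Z), add(Z, Z))))
  step 6: S(S(S(add(SSSZ, add(Z, Z)))))
  step 7: S(S(S(S(add(SSZ, add(Z, Z))))))
  step 8: S(S(S(S(S(add(SZ, add(Z, Z)))))))
  step 9: S(S(S(S(S(S(add(Z, add(Z, Z))))))))
  step 10: S(S(S(S(S(S(add(Z, Z)))))))
  step 11: S^6(Z)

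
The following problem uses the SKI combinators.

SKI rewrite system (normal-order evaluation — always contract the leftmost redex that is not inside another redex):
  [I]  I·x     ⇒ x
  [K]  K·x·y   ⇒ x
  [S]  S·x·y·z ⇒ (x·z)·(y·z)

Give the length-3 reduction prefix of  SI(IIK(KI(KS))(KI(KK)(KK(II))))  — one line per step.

  start: SI(IIK(KI(KS))(KI(KK)(KK(II))))
  →1  SI(IK(KI(KS))(KI(KK)(KK(II))))
  →2  SI(K(KI(KS))(KI(KK)(KK(II))))
  →3  SI(KI(KS))

Answer: after 3 steps: SI(KI(KS))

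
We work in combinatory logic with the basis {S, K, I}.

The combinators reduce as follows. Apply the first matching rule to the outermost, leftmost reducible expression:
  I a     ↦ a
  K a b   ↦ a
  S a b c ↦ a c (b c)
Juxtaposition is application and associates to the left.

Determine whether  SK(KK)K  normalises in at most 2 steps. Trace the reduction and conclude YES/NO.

Answer: YES — reaches normal form K in 2 ≤ 2 steps

Derivation:
  start: SK(KK)K
  step 1: KK(KKK)
  step 2: K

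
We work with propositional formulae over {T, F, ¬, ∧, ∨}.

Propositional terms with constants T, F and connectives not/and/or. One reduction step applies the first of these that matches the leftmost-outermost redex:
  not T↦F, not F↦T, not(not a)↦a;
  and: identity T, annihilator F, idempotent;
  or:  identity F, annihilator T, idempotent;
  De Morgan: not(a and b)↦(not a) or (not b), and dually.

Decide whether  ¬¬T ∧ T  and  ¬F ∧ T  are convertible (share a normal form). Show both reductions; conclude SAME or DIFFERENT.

Answer: SAME — A ⇓ T, B ⇓ T

Derivation:
Term A:
  start: ¬¬T ∧ T
  step 1: ¬¬T
  step 2: T

Term B:
  start: ¬F ∧ T
  step 1: ¬F
  step 2: T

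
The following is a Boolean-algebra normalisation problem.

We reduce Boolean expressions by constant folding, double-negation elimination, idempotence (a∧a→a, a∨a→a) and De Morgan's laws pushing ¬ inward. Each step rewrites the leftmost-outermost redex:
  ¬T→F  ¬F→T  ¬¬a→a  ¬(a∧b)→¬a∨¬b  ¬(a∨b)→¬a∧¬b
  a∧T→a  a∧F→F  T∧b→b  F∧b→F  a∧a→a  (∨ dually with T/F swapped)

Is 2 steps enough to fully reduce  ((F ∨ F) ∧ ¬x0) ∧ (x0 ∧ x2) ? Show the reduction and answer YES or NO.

  start: ((F ∨ F) ∧ ¬x0) ∧ (x0 ∧ x2)
  [1] (F ∧ ¬x0) ∧ (x0 ∧ x2)
  [2] F ∧ (x0 ∧ x2)

Answer: NO — after 2 steps the term is F ∧ (x0 ∧ x2), not yet normal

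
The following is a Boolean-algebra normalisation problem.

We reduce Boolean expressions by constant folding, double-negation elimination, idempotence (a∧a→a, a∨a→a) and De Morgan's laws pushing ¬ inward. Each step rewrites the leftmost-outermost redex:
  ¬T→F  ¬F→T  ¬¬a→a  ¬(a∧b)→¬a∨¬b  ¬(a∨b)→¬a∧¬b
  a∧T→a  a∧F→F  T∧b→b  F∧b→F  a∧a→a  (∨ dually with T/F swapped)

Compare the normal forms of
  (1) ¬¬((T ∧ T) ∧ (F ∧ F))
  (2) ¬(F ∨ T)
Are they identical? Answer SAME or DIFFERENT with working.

Term A:
  start: ¬¬((T ∧ T) ∧ (F ∧ F))
  [1] (T ∧ T) ∧ (F ∧ F)
  [2] T ∧ (F ∧ F)
  [3] F ∧ F
  [4] F

Term B:
  start: ¬(F ∨ T)
  [1] ¬F ∧ ¬T
  [2] T ∧ ¬T
  [3] ¬T
  [4] F

Answer: SAME — A ⇓ F, B ⇓ F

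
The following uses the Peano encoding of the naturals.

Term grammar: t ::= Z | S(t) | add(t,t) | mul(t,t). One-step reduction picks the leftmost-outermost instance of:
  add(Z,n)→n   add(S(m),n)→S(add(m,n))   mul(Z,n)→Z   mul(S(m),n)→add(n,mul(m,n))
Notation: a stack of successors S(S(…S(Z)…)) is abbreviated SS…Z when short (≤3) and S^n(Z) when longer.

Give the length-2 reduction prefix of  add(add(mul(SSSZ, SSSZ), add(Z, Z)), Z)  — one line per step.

Answer: after 2 steps: add(add(S(add(SSZ, mul(SSZ, SSSZ))), add(Z, Z)), Z)

Working:
  start: add(add(mul(SSSZ, SSSZ), add(Z, Z)), Z)
  [1] add(add(add(SSSZ, mul(SSZ, SSSZ)), add(Z, Z)), Z)
  [2] add(add(S(add(SSZ, mul(SSZ, SSSZ))), add(Z, Z)), Z)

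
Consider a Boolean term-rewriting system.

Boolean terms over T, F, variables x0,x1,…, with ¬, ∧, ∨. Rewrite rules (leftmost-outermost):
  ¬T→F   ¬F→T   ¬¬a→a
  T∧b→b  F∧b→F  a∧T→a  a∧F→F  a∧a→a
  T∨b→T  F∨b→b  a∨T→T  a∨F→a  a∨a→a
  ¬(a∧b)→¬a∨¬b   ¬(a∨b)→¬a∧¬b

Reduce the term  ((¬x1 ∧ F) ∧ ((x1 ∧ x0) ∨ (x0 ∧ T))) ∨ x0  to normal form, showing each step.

  start: ((¬x1 ∧ F) ∧ ((x1 ∧ x0) ∨ (x0 ∧ T))) ∨ x0
  →1  (F ∧ ((x1 ∧ x0) ∨ (x0 ∧ T))) ∨ x0
  →2  F ∨ x0
  →3  x0

Answer: normal form = x0  (in 3 steps)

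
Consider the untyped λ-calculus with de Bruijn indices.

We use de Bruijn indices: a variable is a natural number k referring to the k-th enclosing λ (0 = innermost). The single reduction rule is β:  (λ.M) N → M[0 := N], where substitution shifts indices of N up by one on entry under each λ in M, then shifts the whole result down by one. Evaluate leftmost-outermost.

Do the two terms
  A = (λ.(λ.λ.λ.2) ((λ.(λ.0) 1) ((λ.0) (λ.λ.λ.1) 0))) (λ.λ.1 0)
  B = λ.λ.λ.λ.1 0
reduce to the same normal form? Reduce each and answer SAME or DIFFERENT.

Term A:
  start: (λ.(λ.λ.λ.2) ((λ.(λ.0) 1) ((λ.0) (λ.λ.λ.1) 0))) (λ.λ.1 0)
  step 1: (λ.λ.λ.2) ((λ.(λ.0) (λ.λ.1 0)) ((λ.0) (λ.λ.λ.1) (λ.λ.1 0)))
  step 2: λ.λ.(λ.(λ.0) (λ.λ.1 0)) ((λ.0) (λ.λ.λ.1) (λ.λ.1 0))
  step 3: λ.λ.(λ.0) (λ.λ.1 0)
  step 4: λ.λ.λ.λ.1 0

Term B:
  start: λ.λ.λ.λ.1 0

Answer: SAME — A ⇓ λ.λ.λ.λ.1 0, B ⇓ λ.λ.λ.λ.1 0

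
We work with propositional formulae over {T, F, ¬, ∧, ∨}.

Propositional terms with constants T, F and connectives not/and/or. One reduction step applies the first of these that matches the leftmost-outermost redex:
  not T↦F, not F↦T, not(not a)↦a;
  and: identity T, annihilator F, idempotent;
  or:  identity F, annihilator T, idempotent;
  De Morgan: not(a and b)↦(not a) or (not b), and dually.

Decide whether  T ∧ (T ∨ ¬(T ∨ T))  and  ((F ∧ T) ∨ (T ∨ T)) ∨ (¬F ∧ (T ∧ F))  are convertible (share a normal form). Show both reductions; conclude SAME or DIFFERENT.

Answer: SAME — A ⇓ T, B ⇓ T

Reduction:
Term A:
  start: T ∧ (T ∨ ¬(T ∨ T))
  step 1: T ∨ ¬(T ∨ T)
  step 2: T

Term B:
  start: ((F ∧ T) ∨ (T ∨ T)) ∨ (¬F ∧ (T ∧ F))
  step 1: (F ∨ (T ∨ T)) ∨ (¬F ∧ (T ∧ F))
  step 2: (T ∨ T) ∨ (¬F ∧ (T ∧ F))
  step 3: T ∨ (¬F ∧ (T ∧ F))
  step 4: T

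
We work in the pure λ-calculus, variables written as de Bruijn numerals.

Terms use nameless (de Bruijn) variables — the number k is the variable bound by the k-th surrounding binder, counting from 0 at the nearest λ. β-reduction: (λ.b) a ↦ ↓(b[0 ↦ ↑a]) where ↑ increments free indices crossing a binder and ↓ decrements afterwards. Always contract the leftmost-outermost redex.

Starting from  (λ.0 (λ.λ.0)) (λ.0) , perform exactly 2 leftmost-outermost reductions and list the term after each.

Answer: after 2 steps: λ.λ.0

Derivation:
  start: (λ.0 (λ.λ.0)) (λ.0)
  step 1: (λ.0) (λ.λ.0)
  step 2: λ.λ.0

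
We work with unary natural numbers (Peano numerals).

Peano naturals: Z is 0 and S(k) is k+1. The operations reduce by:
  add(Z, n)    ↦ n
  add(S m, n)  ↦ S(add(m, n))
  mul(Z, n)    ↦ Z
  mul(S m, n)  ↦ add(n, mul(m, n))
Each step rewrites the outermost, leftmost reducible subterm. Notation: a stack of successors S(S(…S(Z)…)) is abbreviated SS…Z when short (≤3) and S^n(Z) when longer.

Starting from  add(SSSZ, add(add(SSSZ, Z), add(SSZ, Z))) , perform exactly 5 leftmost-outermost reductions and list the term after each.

Answer: after 5 steps: S(S(S(add(S(add(SSZ, Z)), add(SSZ, Z)))))

Reduction:
  start: add(SSSZ, add(add(SSSZ, Z), add(SSZ, Z)))
  →1  S(add(SSZ, add(add(SSSZ, Z), add(SSZ, Z))))
  →2  S(S(add(SZ, add(add(SSSZ, Z), add(SSZ, Z)))))
  →3  S(S(S(add(Z, add(add(SSSZ, Z), add(SSZ, Z))))))
  →4  S(S(S(add(add(SSSZ, Z), add(SSZ, Z)))))
  →5  S(S(S(add(S(add(SSZ, Z)), add(SSZ, Z)))))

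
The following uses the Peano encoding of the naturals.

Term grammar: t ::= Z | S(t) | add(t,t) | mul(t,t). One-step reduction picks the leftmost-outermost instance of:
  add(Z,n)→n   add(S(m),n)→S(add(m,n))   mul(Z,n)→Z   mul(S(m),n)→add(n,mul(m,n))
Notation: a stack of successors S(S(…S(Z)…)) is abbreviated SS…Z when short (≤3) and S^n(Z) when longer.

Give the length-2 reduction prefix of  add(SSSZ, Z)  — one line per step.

Answer: after 2 steps: S(S(add(SZ, Z)))

Reduction:
  start: add(SSSZ, Z)
  →1  S(add(SSZ, Z))
  →2  S(S(add(SZ, Z)))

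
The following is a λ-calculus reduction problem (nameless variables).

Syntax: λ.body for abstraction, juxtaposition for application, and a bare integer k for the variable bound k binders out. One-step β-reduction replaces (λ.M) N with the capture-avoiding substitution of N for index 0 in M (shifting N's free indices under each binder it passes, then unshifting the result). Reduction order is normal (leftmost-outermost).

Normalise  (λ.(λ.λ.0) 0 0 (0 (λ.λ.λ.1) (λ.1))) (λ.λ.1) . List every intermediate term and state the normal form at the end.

  start: (λ.(λ.λ.0) 0 0 (0 (λ.λ.λ.1) (λ.1))) (λ.λ.1)
  →1  (λ.λ.0) (λ.λ.1) (λ.λ.1) ((λ.λ.1) (λ.λ.λ.1) (λ.λ.λ.1))
  →2  (λ.0) (λ.λ.1) ((λ.λ.1) (λ.λ.λ.1) (λ.λ.λ.1))
  →3  (λ.λ.1) ((λ.λ.1) (λ.λ.λ.1) (λ.λ.λ.1))
  →4  λ.(λ.λ.1) (λ.λ.λ.1) (λ.λ.λ.1)
  →5  λ.(λ.λ.λ.λ.1) (λ.λ.λ.1)
  →6  λ.λ.λ.λ.1

Answer: normal form = λ.λ.λ.λ.1  (in 6 steps)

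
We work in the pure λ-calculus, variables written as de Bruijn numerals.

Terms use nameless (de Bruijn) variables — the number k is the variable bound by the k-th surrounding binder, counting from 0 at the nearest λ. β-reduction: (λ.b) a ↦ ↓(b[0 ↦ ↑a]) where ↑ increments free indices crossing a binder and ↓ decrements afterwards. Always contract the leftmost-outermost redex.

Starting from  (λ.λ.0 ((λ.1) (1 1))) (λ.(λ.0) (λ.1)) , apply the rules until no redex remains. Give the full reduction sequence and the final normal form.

Answer: normal form = λ.0 0  (in 2 steps)

Derivation:
  start: (λ.λ.0 ((λ.1) (1 1))) (λ.(λ.0) (λ.1))
  [1] λ.0 ((λ.1) ((λ.(λ.0) (λ.1)) (λ.(λ.0) (λ.1))))
  [2] λ.0 0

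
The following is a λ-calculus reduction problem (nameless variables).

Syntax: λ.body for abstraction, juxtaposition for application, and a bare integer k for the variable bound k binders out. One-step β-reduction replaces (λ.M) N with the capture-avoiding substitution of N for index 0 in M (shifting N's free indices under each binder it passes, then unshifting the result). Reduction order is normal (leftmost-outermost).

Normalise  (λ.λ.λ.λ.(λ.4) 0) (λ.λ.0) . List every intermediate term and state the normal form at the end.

  start: (λ.λ.λ.λ.(λ.4) 0) (λ.λ.0)
  →1  λ.λ.λ.(λ.λ.λ.0) 0
  →2  λ.λ.λ.λ.λ.0

Answer: normal form = λ.λ.λ.λ.λ.0  (in 2 steps)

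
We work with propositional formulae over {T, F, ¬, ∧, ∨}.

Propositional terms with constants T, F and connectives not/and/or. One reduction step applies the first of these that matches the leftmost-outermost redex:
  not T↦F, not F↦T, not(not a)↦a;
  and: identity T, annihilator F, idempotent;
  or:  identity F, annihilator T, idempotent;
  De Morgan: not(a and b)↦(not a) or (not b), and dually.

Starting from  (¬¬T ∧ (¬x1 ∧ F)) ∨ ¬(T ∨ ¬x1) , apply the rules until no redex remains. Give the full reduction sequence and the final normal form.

Answer: normal form = F  (in 7 steps)

Derivation:
  start: (¬¬T ∧ (¬x1 ∧ F)) ∨ ¬(T ∨ ¬x1)
  →1  (T ∧ (¬x1 ∧ F)) ∨ ¬(T ∨ ¬x1)
  →2  (¬x1 ∧ F) ∨ ¬(T ∨ ¬x1)
  →3  F ∨ ¬(T ∨ ¬x1)
  →4  ¬(T ∨ ¬x1)
  →5  ¬T ∧ ¬¬x1
  →6  F ∧ ¬¬x1
  →7  F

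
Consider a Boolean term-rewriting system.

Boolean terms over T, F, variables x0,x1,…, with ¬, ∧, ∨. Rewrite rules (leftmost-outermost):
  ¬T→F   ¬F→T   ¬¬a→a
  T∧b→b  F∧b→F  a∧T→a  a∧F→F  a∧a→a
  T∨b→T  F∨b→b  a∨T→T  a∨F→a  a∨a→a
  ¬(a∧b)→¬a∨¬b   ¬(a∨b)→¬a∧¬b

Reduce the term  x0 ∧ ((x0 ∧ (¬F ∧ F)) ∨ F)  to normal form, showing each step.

Answer: normal form = F  (in 4 steps)

Working:
  start: x0 ∧ ((x0 ∧ (¬F ∧ F)) ∨ F)
  step 1: x0 ∧ (x0 ∧ (¬F ∧ F))
  step 2: x0 ∧ (x0 ∧ F)
  step 3: x0 ∧ F
  step 4: F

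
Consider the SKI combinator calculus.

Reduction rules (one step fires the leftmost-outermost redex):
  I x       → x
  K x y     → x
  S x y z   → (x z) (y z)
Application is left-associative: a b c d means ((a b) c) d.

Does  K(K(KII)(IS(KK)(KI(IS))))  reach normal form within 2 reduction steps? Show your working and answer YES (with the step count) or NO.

Answer: YES — reaches normal form KI in 2 ≤ 2 steps

Reduction:
  start: K(K(KII)(IS(KK)(KI(IS))))
  →1  K(KII)
  →2  KI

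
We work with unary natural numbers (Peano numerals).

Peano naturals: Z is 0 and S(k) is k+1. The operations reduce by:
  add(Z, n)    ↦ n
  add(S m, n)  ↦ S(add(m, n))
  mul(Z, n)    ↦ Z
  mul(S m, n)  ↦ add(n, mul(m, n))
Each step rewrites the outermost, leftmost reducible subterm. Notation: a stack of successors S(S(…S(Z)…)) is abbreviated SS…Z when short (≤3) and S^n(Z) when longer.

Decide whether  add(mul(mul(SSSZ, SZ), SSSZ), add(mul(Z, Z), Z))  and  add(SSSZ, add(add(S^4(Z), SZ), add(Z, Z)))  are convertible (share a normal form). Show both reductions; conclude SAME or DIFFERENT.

Term A:
  start: add(mul(mul(SSSZ, SZ), SSSZ), add(mul(Z, Z), Z))
  [1] add(mul(add(SZ, mul(SSZ, SZ)), SSSZ), add(mul(Z, Z), Z))
  [2] add(mul(S(add(Z, mul(SSZ, SZ))), SSSZ), add(mul(Z, Z), Z))
  [3] add(add(SSSZ, mul(add(Z, mul(SSZ, SZ)), SSSZ)), add(mul(Z, Z), Z))
  [4] add(S(add(SSZ, mul(add(Z, mul(SSZ, SZ)), SSSZ))), add(mul(Z, Z), Z))
  [5] S(add(add(SSZ, mul(add(Z, mul(SSZ, SZ)), SSSZ)), add(mul(Z, Z), Z)))
  [6] S(add(S(add(SZ, mul(add(Z, mul(SSZ, SZ)), SSSZ))), add(mul(Z, Z), Z)))
  [7] S(S(add(add(SZ, mul(add(Z, mul(SSZ, SZ)), SSSZ)), add(mul(Z, Z), Z))))
  [8] S(S(add(S(add(Z, mul(add(Z, mul(SSZ, SZ)), SSSZ))), add(mul(Z, Z), Z))))
  [9] S(S(S(add(add(Z, mul(add(Z, mul(SSZ, SZ)), SSSZ)), add(mul(Z, Z), Z)))))
  [10] S(S(S(add(mul(add(Z, mul(SSZ, SZ)), SSSZ), add(mul(Z, Z), Z)))))
  [11] S(S(S(add(mul(mul(SSZ, SZ), SSSZ), add(mul(Z, Z), Z)))))
  [12] S(S(S(add(mul(add(SZ, mul(SZ, SZ)), SSSZ), add(mul(Z, Z), Z)))))
  [13] S(S(S(add(mul(S(add(Z, mul(SZ, SZ))), SSSZ), add(mul(Z, Z), Z)))))
  [14] S(S(S(add(add(SSSZ, mul(add(Z, mul(SZ, SZ)), SSSZ)), add(mul(Z, Z), Z)))))
  [15] S(S(S(add(S(add(SSZ, mul(add(Z, mul(SZ, SZ)), SSSZ))), add(mul(Z, Z), Z)))))
  [16] S(S(S(S(add(add(SSZ, mul(add(Z, mul(SZ, SZ)), SSSZ)), add(mul(Z, Z), Z))))))
  [17] S(S(S(S(add(S(add(SZ, mul(add(Z, mul(SZ, SZ)), SSSZ))), add(mul(Z, Z), Z))))))
  [18] S(S(S(S(S(add(add(SZ, mul(add(Z, mul(SZ, SZ)), SSSZ)), add(mul(Z, Z), Z)))))))
  [19] S(S(S(S(S(add(S(add(Z, mul(add(Z, mul(SZ, SZ)), SSSZ))), add(mul(Z, Z), Z)))))))
  [20] S(S(S(S(S(S(add(add(Z, mul(add(Z, mul(SZ, SZ)), SSSZ)), add(mul(Z, Z), Z))))))))
  [21] S(S(S(S(S(S(add(mul(add(Z, mul(SZ, SZ)), SSSZ), add(mul(Z, Z), Z))))))))
  [22] S(S(S(S(S(S(add(mul(mul(SZ, SZ), SSSZ), add(mul(Z, Z), Z))))))))
  [23] S(S(S(S(S(S(add(mul(add(SZ, mul(Z, SZ)), SSSZ), add(mul(Z, Z), Z))))))))
  [24] S(S(S(S(S(S(add(mul(S(add(Z, mul(Z, SZ))), SSSZ), add(mul(Z, Z), Z))))))))
  [25] S(S(S(S(S(S(add(add(SSSZ, mul(add(Z, mul(Z, SZ)), SSSZ)), add(mul(Z, Z), Z))))))))
  [26] S(S(S(S(S(S(add(S(add(SSZ, mul(add(Z, mul(Z, SZ)), SSSZ))), add(mul(Z, Z), Z))))))))
  [27] S(S(S(S(S(S(S(add(add(SSZ, mul(add(Z, mul(Z, SZ)), SSSZ)), add(mul(Z, Z), Z)))))))))
  [28] S(S(S(S(S(S(S(add(S(add(SZ, mul(add(Z, mul(Z, SZ)), SSSZ))), add(mul(Z, Z), Z)))))))))
  [29] S(S(S(S(S(S(S(S(add(add(SZ, mul(add(Z, mul(Z, SZ)), SSSZ)), add(mul(Z, Z), Z))))))))))
  [30] S(S(S(S(S(S(S(S(add(S(add(Z, mul(add(Z, mul(Z, SZ)), SSSZ))), add(mul(Z, Z), Z))))))))))
  [31] S(S(S(S(S(S(S(S(S(add(add(Z, mul(add(Z, mul(Z, SZ)), SSSZ)), add(mul(Z, Z), Z)))))))))))
  [32] S(S(S(S(S(S(S(S(S(add(mul(add(Z, mul(Z, SZ)), SSSZ), add(mul(Z, Z), Z)))))))))))
  [33] S(S(S(S(S(S(S(S(S(add(mul(mul(Z, SZ), SSSZ), add(mul(Z, Z), Z)))))))))))
  [34] S(S(S(S(S(S(S(S(S(add(mul(Z, SSSZ), add(mul(Z, Z), Z)))))))))))
  [35] S(S(S(S(S(S(S(S(S(add(Z, add(mul(Z, Z), Z)))))))))))
  [36] S(S(S(S(S(S(S(S(S(add(mul(Z, Z), Z))))))))))
  [37] S(S(S(S(S(S(S(S(S(add(Z, Z))))))))))
  [38] S^9(Z)

Term B:
  start: add(SSSZ, add(add(S^4(Z), SZ), add(Z, Z)))
  [1] S(add(SSZ, add(add(S^4(Z), SZ), add(Z, Z))))
  [2] S(S(add(SZ, add(add(S^4(Z), SZ), add(Z, Z)))))
  [3] S(S(S(add(Z, add(add(S^4(Z), SZ), add(Z, Z))))))
  [4] S(S(S(add(add(S^4(Z), SZ), add(Z, Z)))))
  [5] S(S(S(add(S(add(SSSZ, SZ)), add(Z, Z)))))
  [6] S(S(S(S(add(add(SSSZ, SZ), add(Z, Z))))))
  [7] S(S(S(S(add(S(add(SSZ, SZ)), add(Z, Z))))))
  [8] S(S(S(S(S(add(add(SSZ, SZ), add(Z, Z)))))))
  [9] S(S(S(S(S(add(S(add(SZ, SZ)), add(Z, Z)))))))
  [10] S(S(S(S(S(S(add(add(SZ, SZ), add(Z, Z))))))))
  [11] S(S(S(S(S(S(add(S(add(Z, SZ)), add(Z, Z))))))))
  [12] S(S(S(S(S(S(S(add(add(Z, SZ), add(Z, Z)))))))))
  [13] S(S(S(S(S(S(S(add(SZ, add(Z, Z)))))))))
  [14] S(S(S(S(S(S(S(S(add(Z, add(Z, Z))))))))))
  [15] S(S(S(S(S(S(S(S(add(Z, Z)))))))))
  [16] S^8(Z)

Answer: DIFFERENT — A ⇓ S^9(Z), B ⇓ S^8(Z)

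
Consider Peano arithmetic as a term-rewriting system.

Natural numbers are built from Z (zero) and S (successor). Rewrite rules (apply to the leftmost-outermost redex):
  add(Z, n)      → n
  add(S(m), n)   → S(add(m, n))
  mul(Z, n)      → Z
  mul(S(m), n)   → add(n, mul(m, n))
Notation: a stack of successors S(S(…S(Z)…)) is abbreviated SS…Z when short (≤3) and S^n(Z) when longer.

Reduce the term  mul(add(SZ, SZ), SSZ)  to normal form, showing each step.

  start: mul(add(SZ, SZ), SSZ)
  →1  mul(S(add(Z, SZ)), SSZ)
  →2  add(SSZ, mul(add(Z, SZ), SSZ))
  →3  S(add(SZ, mul(add(Z, SZ), SSZ)))
  →4  S(S(add(Z, mul(add(Z, SZ), SSZ))))
  →5  S(S(mul(add(Z, SZ), SSZ)))
  →6  S(S(mul(SZ, SSZ)))
  →7  S(S(add(SSZ, mul(Z, SSZ))))
  →8  S(S(S(add(SZ, mul(Z, SSZ)))))
  →9  S(S(S(S(add(Z, mul(Z, SSZ))))))
  →10  S(S(S(S(mul(Z, SSZ)))))
  →11  S^4(Z)

Answer: normal form = S^4(Z)  (in 11 steps)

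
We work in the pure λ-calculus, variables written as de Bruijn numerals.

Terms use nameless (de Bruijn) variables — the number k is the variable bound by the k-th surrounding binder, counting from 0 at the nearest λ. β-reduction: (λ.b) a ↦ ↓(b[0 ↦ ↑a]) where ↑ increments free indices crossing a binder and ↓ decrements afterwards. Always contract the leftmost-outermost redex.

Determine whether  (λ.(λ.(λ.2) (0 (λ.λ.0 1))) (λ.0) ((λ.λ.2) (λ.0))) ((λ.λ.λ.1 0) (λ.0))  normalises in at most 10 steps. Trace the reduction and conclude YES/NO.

Answer: YES — reaches normal form λ.λ.λ.1 0 in 8 ≤ 10 steps

Working:
  start: (λ.(λ.(λ.2) (0 (λ.λ.0 1))) (λ.0) ((λ.λ.2) (λ.0))) ((λ.λ.λ.1 0) (λ.0))
  →1  (λ.(λ.(λ.λ.λ.1 0) (λ.0)) (0 (λ.λ.0 1))) (λ.0) ((λ.λ.(λ.λ.λ.1 0) (λ.0)) (λ.0))
  →2  (λ.(λ.λ.λ.1 0) (λ.0)) ((λ.0) (λ.λ.0 1)) ((λ.λ.(λ.λ.λ.1 0) (λ.0)) (λ.0))
  →3  (λ.λ.λ.1 0) (λ.0) ((λ.λ.(λ.λ.λ.1 0) (λ.0)) (λ.0))
  →4  (λ.λ.1 0) ((λ.λ.(λ.λ.λ.1 0) (λ.0)) (λ.0))
  →5  λ.(λ.λ.(λ.λ.λ.1 0) (λ.0)) (λ.0) 0
  →6  λ.(λ.(λ.λ.λ.1 0) (λ.0)) 0
  →7  λ.(λ.λ.λ.1 0) (λ.0)
  →8  λ.λ.λ.1 0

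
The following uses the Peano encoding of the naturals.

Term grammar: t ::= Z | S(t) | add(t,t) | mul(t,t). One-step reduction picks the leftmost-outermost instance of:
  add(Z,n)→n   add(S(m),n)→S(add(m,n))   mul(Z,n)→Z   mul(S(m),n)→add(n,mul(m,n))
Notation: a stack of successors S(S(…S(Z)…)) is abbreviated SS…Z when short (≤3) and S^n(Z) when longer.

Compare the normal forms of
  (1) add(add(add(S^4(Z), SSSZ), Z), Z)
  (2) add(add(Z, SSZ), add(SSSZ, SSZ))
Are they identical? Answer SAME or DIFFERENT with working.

Answer: SAME — A ⇓ S^7(Z), B ⇓ S^7(Z)

Reduction:
Term A:
  start: add(add(add(S^4(Z), SSSZ), Z), Z)
  step 1: add(add(S(add(SSSZ, SSSZ)), Z), Z)
  step 2: add(S(add(add(SSSZ, SSSZ), Z)), Z)
  step 3: S(add(add(add(SSSZ, SSSZ), Z), Z))
  step 4: S(add(add(S(add(SSZ, SSSZ)), Z), Z))
  step 5: S(add(S(add(add(SSZ, SSSZ), Z)), Z))
  step 6: S(S(add(add(add(SSZ, SSSZ), Z), Z)))
  step 7: S(S(add(add(S(add(SZ, SSSZ)), Z), Z)))
  step 8: S(S(add(S(add(add(SZ, SSSZ), Z)), Z)))
  step 9: S(S(S(add(add(add(SZ, SSSZ), Z), Z))))
  step 10: S(S(S(add(add(S(add(Z, SSSZ)), Z), Z))))
  step 11: S(S(S(add(S(add(add(Z, SSSZ), Z)), Z))))
  step 12: S(S(S(S(add(add(add(Z, SSSZ), Z), Z)))))
  step 13: S(S(S(S(add(add(SSSZ, Z), Z)))))
  step 14: S(S(S(S(add(S(add(SSZ, Z)), Z)))))
  step 15: S(S(S(S(S(add(add(SSZ, Z), Z))))))
  step 16: S(S(S(S(S(add(S(add(SZ, Z)), Z))))))
  step 17: S(S(S(S(S(S(add(add(SZ, Z), Z)))))))
  step 18: S(S(S(S(S(S(add(S(add(Z, Z)), Z)))))))
  step 19: S(S(S(S(S(S(S(add(add(Z, Z), Z))))))))
  step 20: S(S(S(S(S(S(S(add(Z, Z))))))))
  step 21: S^7(Z)

Term B:
  start: add(add(Z, SSZ), add(SSSZ, SSZ))
  step 1: add(SSZ, add(SSSZ, SSZ))
  step 2: S(add(SZ, add(SSSZ, SSZ)))
  step 3: S(S(add(Z, add(SSSZ, SSZ))))
  step 4: S(S(add(SSSZ, SSZ)))
  step 5: S(S(S(add(SSZ, SSZ))))
  step 6: S(S(S(S(add(SZ, SSZ)))))
  step 7: S(S(S(S(S(add(Z, SSZ))))))
  step 8: S^7(Z)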